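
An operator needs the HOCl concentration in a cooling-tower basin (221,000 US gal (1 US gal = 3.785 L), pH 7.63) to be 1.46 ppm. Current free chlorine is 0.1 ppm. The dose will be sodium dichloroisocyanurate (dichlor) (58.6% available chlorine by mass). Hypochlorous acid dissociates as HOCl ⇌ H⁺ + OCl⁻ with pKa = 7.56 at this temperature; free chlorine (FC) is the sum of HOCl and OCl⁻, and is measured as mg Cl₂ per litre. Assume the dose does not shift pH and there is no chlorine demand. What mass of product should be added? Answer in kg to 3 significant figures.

4.39 kg

Volume: 221,000 US gal × 3.785 L/gal = 836,485 L.
[OCl⁻]/[HOCl] = 10^(pH − pKa) = 10^(7.63 − 7.56) = 1.175; fraction as HOCl = 1/(1 + 1.175) = 0.4598.
Free chlorine required for 1.46 ppm HOCl: 1.46 / 0.4598 = 3.175 ppm.
FC to add: 3.175 − 0.1 = 3.075 mg/L as Cl₂.
Cl₂ equivalent: 3.075 mg/L × 836,485 L = 2572 g.
Product at 58.6% available Cl: 2572 / 0.586 = 4390 g.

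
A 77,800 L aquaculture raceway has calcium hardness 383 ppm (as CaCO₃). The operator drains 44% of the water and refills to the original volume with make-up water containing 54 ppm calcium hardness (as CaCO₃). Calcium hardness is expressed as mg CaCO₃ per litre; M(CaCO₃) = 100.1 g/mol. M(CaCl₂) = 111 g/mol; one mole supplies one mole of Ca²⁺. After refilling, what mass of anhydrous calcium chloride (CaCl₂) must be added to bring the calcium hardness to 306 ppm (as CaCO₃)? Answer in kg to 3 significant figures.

5.85 kg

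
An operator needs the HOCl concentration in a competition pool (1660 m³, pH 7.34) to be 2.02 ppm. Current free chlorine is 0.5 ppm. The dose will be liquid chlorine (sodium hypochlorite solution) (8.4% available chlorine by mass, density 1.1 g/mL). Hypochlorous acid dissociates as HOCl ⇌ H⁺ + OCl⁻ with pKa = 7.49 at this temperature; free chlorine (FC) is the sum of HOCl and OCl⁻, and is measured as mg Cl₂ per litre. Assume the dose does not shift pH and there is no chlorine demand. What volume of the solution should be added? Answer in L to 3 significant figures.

Volume: 1660 m³ = 1,660,000 L.
[OCl⁻]/[HOCl] = 10^(pH − pKa) = 10^(7.34 − 7.49) = 0.7079; fraction as HOCl = 1/(1 + 0.7079) = 0.5855.
Free chlorine required for 2.02 ppm HOCl: 2.02 / 0.5855 = 3.45 ppm.
FC to add: 3.45 − 0.5 = 2.95 mg/L as Cl₂.
Cl₂ equivalent: 2.95 mg/L × 1,660,000 L = 4897 g.
Product at 8.4% available Cl: 4897 / 0.084 = 58,300 g.
Volume: 58,300 g ÷ 1.1 g/mL = 53,000 mL.

53.0 L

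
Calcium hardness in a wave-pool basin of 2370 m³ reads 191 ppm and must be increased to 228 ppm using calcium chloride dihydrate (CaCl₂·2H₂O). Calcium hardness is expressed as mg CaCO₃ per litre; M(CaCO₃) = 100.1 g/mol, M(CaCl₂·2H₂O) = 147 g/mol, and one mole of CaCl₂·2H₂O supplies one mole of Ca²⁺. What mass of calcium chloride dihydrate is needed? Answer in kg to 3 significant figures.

129 kg

Volume: 2370 m³ = 2,370,000 L.
Hardness to add: (228 − 191) = 37 mg/L as CaCO₃ × 2,370,000 L = 87,690 g as CaCO₃.
Moles of Ca²⁺ (1 mol Ca²⁺ ≡ 1 mol CaCO₃): 87,690 / 100.1 g/mol = 876 mol.
Mass of CaCl₂·2H₂O: 876 × 147 = 128,800 g.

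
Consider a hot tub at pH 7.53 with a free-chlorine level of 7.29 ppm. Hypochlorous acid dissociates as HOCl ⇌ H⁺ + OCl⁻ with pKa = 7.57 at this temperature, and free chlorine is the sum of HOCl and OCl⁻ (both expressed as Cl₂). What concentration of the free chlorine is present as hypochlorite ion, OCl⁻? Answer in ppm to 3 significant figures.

3.48 ppm

[OCl⁻]/[HOCl] = 10^(pH − pKa) = 10^(7.53 − 7.57) = 10^-0.04 = 0.912.
Fraction as HOCl = 1 / (1 + 0.912) = 0.523.
OCl⁻ = (1 − 0.523) × 7.29 ppm = 3.477 ppm.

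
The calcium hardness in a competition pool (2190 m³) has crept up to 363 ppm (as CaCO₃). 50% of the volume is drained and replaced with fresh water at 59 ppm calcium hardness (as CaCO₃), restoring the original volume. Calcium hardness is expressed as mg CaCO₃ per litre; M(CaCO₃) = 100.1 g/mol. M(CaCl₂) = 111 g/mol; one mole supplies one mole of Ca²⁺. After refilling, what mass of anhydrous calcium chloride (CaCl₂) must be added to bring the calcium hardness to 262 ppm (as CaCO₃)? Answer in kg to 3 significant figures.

124 kg

Volume: 2190 m³ = 2,190,000 L.
After draining 50% and refilling: 363 × 0.50 + 59 × 0.50 = 211 ppm.
Deficit to target: 262 − 211 = 51 mg/L.
As CaCO₃: 51 mg/L × 2,190,000 L = 111,700 g; ÷ 100.1 = 1116 mol Ca²⁺.
Mass: 1116 × 111 = 123,900 g.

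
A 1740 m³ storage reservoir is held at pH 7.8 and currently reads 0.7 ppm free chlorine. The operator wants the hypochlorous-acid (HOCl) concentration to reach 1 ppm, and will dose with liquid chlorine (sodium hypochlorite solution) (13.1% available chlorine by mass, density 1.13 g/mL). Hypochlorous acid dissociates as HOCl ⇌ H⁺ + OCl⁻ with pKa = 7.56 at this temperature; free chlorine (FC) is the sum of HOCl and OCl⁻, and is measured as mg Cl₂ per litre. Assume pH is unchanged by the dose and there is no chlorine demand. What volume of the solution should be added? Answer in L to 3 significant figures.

Volume: 1740 m³ = 1,740,000 L.
[OCl⁻]/[HOCl] = 10^(pH − pKa) = 10^(7.8 − 7.56) = 1.738; fraction as HOCl = 1/(1 + 1.738) = 0.3653.
Free chlorine required for 1 ppm HOCl: 1 / 0.3653 = 2.738 ppm.
FC to add: 2.738 − 0.7 = 2.038 mg/L as Cl₂.
Cl₂ equivalent: 2.038 mg/L × 1,740,000 L = 3546 g.
Product at 13.1% available Cl: 3546 / 0.131 = 27,070 g.
Volume: 27,070 g ÷ 1.13 g/mL = 23,950 mL.

24.0 L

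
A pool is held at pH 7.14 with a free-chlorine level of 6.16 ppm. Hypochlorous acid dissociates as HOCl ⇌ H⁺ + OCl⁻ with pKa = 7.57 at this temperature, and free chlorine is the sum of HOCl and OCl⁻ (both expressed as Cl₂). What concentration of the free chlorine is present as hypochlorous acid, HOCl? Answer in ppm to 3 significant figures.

[OCl⁻]/[HOCl] = 10^(pH − pKa) = 10^(7.14 − 7.57) = 10^-0.43 = 0.3715.
Fraction as HOCl = 1 / (1 + 0.3715) = 0.7291.
HOCl = 0.7291 × 6.16 ppm = 4.491 ppm.

4.49 ppm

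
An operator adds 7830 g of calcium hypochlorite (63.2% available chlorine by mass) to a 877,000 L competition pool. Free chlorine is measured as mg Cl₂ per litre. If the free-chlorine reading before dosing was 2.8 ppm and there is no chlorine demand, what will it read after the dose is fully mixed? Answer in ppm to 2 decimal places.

Available chlorine delivered: 7830 g × 0.632 = 4949 g as Cl₂.
Concentration rise: 4949 g / 877,000 L = 5.643 mg/L = 5.64 ppm.
Final FC: 2.8 + 5.64 = 8.44 ppm.

8.44 ppm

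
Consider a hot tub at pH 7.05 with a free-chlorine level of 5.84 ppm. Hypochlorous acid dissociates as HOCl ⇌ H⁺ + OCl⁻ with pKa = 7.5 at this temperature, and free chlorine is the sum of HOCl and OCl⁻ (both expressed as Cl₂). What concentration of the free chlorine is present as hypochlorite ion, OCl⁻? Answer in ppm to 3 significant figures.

1.53 ppm

[OCl⁻]/[HOCl] = 10^(pH − pKa) = 10^(7.05 − 7.5) = 10^-0.45 = 0.3548.
Fraction as HOCl = 1 / (1 + 0.3548) = 0.7381.
OCl⁻ = (1 − 0.7381) × 5.84 ppm = 1.529 ppm.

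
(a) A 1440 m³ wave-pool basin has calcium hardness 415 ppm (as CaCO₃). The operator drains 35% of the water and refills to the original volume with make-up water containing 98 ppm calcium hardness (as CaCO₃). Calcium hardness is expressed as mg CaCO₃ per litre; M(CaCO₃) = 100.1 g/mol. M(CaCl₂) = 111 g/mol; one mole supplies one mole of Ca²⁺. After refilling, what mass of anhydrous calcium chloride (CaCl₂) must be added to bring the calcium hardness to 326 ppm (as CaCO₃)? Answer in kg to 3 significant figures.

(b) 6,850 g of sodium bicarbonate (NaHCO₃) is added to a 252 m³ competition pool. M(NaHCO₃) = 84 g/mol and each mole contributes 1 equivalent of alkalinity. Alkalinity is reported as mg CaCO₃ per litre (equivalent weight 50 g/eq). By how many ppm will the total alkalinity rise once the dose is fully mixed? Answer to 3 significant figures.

(a) 35.0 kg; (b) 16.2 ppm

(a) Volume: 1440 m³ = 1,440,000 L.
(a) After draining 35% and refilling: 415 × 0.65 + 98 × 0.35 = 304.05 ppm.
(a) Deficit to target: 326 − 304.05 = 21.95 mg/L.
(a) As CaCO₃: 21.95 mg/L × 1,440,000 L = 31,610 g; ÷ 100.1 = 315.8 mol Ca²⁺.
(a) Mass: 315.8 × 111 = 35,050 g.

(b) Volume: 252 m³ = 252,000 L.
(b) Moles of NaHCO₃: 6,850 g ÷ 84 g/mol = 81.55 mol → 81.55 eq of alkalinity.
(b) As CaCO₃: 81.55 eq × 50 g/eq = 4077 g.
(b) Rise: 4077 g / 252,000 L × 1000 = 16.18 mg/L.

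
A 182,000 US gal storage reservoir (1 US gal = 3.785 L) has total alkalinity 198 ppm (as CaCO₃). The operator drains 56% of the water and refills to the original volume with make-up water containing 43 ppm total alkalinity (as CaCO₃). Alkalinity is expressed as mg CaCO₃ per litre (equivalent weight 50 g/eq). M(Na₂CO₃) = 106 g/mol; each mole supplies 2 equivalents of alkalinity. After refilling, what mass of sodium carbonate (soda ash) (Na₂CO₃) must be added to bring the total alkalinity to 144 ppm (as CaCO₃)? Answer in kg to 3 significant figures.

24.0 kg

Volume: 182,000 US gal × 3.785 L/gal = 688,870 L.
After draining 56% and refilling: 198 × 0.44 + 43 × 0.56 = 111.2 ppm.
Deficit to target: 144 − 111.2 = 32.8 mg/L.
As CaCO₃: 32.8 mg/L × 688,870 L = 22,590 g; ÷ 50 g/eq ÷ 2 = 225.9 mol Na₂CO₃.
Mass: 225.9 × 106 = 23,950 g.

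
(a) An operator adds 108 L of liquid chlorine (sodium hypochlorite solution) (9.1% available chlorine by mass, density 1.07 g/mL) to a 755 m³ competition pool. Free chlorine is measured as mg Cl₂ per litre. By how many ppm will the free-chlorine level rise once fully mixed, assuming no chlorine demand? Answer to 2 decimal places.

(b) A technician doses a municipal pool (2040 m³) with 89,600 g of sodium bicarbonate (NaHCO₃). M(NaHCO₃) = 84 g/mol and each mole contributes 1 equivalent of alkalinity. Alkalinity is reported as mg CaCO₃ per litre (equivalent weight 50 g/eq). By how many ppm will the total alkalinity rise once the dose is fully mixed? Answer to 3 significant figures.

(a) 13.93 ppm; (b) 26.1 ppm

(a) Volume: 755 m³ = 755,000 L.
(a) Mass of solution: 108 L × 1000 mL/L × 1.07 g/mL = 115,600 g.
(a) Available chlorine delivered: 115,600 g × 0.091 = 10,520 g as Cl₂.
(a) Concentration rise: 10,520 g / 755,000 L = 13.93 mg/L = 13.93 ppm.

(b) Volume: 2040 m³ = 2,040,000 L.
(b) Moles of NaHCO₃: 89,600 g ÷ 84 g/mol = 1067 mol → 1067 eq of alkalinity.
(b) As CaCO₃: 1067 eq × 50 g/eq = 53,330 g.
(b) Rise: 53,330 g / 2,040,000 L × 1000 = 26.14 mg/L.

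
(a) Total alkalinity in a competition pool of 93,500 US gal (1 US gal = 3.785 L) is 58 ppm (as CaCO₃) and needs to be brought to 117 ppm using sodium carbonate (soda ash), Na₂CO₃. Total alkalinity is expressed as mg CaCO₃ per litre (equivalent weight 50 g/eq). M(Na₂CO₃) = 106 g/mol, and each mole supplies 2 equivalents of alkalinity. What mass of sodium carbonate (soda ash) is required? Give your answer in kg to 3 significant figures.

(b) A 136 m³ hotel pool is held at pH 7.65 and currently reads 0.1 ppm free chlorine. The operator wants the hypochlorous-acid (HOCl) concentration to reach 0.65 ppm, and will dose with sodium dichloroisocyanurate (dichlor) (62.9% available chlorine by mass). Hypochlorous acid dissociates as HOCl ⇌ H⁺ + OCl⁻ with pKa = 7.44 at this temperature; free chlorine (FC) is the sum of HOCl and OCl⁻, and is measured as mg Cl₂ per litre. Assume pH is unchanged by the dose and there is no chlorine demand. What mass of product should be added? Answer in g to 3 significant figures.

(a) Volume: 93,500 US gal × 3.785 L/gal = 353,898 L.
(a) Alkalinity to add: (117 − 58) = 59 mg/L as CaCO₃ × 353,898 L = 20,880 g as CaCO₃.
(a) Equivalents: 20,880 g ÷ 50 g/eq = 417.6 eq.
(a) Each mole of Na₂CO₃ supplies 2 eq, so 417.6 / 2 = 208.8 mol.
(a) Mass: 208.8 mol × 106 g/mol = 22,130 g.

(b) Volume: 136 m³ = 136,000 L.
(b) [OCl⁻]/[HOCl] = 10^(pH − pKa) = 10^(7.65 − 7.44) = 1.622; fraction as HOCl = 1/(1 + 1.622) = 0.3814.
(b) Free chlorine required for 0.65 ppm HOCl: 0.65 / 0.3814 = 1.704 ppm.
(b) FC to add: 1.704 − 0.1 = 1.604 mg/L as Cl₂.
(b) Cl₂ equivalent: 1.604 mg/L × 136,000 L = 218.2 g.
(b) Product at 62.9% available Cl: 218.2 / 0.629 = 346.8 g.

(a) 22.1 kg; (b) 347 g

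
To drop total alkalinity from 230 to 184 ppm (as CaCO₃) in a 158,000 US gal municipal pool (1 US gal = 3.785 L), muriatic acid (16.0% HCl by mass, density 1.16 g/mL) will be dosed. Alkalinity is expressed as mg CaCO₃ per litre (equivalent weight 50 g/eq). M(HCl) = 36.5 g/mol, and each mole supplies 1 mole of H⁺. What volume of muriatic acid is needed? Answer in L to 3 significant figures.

108 L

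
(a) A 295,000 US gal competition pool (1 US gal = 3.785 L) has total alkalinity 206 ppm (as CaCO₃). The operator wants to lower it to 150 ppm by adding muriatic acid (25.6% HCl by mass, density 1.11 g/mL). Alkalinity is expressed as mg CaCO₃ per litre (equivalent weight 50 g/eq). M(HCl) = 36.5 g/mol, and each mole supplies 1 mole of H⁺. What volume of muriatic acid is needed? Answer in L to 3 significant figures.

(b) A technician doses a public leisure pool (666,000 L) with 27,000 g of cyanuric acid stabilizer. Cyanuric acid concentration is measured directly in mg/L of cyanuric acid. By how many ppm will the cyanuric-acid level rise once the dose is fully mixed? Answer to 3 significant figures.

(a) 161 L; (b) 40.5 ppm

(a) Volume: 295,000 US gal × 3.785 L/gal = 1,116,575 L.
(a) Alkalinity to neutralize: (206 − 150) = 56 mg/L as CaCO₃ × 1,116,575 L = 62,530 g as CaCO₃.
(a) Equivalents of H⁺ required: 62,530 ÷ 50 g/eq = 1251 eq = 1251 mol HCl.
(a) Mass of HCl: 1251 × 36.5 = 45,650 g.
(a) Mass of 25.6% solution: 45,650 / 0.256 = 178,300 g.
(a) Volume: 178,300 g ÷ 1.11 g/mL = 160,600 mL.

(b) Rise: 27,000 g / 666,000 L × 1000 = 40.54 mg/L.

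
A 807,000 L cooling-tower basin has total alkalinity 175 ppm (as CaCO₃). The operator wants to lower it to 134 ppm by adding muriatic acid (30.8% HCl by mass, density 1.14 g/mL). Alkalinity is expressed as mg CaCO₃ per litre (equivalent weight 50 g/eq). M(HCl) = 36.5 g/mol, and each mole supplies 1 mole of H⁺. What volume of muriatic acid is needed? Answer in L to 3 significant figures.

Alkalinity to neutralize: (175 − 134) = 41 mg/L as CaCO₃ × 807,000 L = 33,090 g as CaCO₃.
Equivalents of H⁺ required: 33,090 ÷ 50 g/eq = 661.7 eq = 661.7 mol HCl.
Mass of HCl: 661.7 × 36.5 = 24,150 g.
Mass of 30.8% solution: 24,150 / 0.308 = 78,420 g.
Volume: 78,420 g ÷ 1.14 g/mL = 68,790 mL.

68.8 L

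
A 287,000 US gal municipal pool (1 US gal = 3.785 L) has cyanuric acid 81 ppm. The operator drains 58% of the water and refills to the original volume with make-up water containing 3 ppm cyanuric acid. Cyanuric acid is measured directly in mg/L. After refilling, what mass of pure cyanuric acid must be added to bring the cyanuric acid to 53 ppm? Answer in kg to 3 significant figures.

Volume: 287,000 US gal × 3.785 L/gal = 1,086,295 L.
After draining 58% and refilling: 81 × 0.42 + 3 × 0.58 = 35.76 ppm.
Deficit to target: 53 − 35.76 = 17.24 mg/L.
Mass: 17.24 mg/L × 1,086,295 L = 18,730 g cyanuric acid.

18.7 kg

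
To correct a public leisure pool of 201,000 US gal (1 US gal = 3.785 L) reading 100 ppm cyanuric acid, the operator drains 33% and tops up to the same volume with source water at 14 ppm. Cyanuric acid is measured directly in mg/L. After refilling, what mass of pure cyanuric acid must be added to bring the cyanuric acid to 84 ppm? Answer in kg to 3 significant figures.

Volume: 201,000 US gal × 3.785 L/gal = 760,785 L.
After draining 33% and refilling: 100 × 0.67 + 14 × 0.33 = 71.62 ppm.
Deficit to target: 84 − 71.62 = 12.38 mg/L.
Mass: 12.38 mg/L × 760,785 L = 9419 g cyanuric acid.

9.42 kg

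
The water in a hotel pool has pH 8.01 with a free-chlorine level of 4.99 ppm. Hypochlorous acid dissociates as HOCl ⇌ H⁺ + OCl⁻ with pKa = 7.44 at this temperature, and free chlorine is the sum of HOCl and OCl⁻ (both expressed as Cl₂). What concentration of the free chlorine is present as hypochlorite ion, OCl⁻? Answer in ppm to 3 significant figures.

3.93 ppm

[OCl⁻]/[HOCl] = 10^(pH − pKa) = 10^(8.01 − 7.44) = 10^0.57 = 3.715.
Fraction as HOCl = 1 / (1 + 3.715) = 0.2121.
OCl⁻ = (1 − 0.2121) × 4.99 ppm = 3.932 ppm.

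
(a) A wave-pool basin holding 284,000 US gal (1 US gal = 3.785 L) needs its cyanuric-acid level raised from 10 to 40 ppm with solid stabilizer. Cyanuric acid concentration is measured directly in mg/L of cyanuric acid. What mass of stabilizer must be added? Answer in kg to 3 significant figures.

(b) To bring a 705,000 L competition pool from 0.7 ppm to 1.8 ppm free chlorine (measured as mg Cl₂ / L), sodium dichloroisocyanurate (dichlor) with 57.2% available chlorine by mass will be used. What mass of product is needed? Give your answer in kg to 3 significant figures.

(a) 32.2 kg; (b) 1.36 kg

(a) Volume: 284,000 US gal × 3.785 L/gal = 1,074,940 L.
(a) CYA to add: (40 − 10) = 30 mg/L × 1,074,940 L = 32,250 g cyanuric acid.

(b) Chlorine deficit: 1.8 − 0.7 = 1.1 ppm = 1.1 mg/L as Cl₂.
(b) Cl₂ equivalent needed: 1.1 mg/L × 705,000 L = 775,500 mg = 775.5 g.
(b) Product at 57.2% available chlorine: 775.5 / 0.572 = 1356 g.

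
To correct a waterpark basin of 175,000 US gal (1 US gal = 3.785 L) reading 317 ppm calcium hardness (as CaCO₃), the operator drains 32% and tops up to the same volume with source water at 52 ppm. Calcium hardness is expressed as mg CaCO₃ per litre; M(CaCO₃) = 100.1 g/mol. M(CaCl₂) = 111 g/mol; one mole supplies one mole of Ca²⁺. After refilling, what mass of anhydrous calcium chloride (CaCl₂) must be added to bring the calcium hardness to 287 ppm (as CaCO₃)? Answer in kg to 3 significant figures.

40.3 kg

Volume: 175,000 US gal × 3.785 L/gal = 662,375 L.
After draining 32% and refilling: 317 × 0.68 + 52 × 0.32 = 232.2 ppm.
Deficit to target: 287 − 232.2 = 54.8 mg/L.
As CaCO₃: 54.8 mg/L × 662,375 L = 36,300 g; ÷ 100.1 = 362.6 mol Ca²⁺.
Mass: 362.6 × 111 = 40,250 g.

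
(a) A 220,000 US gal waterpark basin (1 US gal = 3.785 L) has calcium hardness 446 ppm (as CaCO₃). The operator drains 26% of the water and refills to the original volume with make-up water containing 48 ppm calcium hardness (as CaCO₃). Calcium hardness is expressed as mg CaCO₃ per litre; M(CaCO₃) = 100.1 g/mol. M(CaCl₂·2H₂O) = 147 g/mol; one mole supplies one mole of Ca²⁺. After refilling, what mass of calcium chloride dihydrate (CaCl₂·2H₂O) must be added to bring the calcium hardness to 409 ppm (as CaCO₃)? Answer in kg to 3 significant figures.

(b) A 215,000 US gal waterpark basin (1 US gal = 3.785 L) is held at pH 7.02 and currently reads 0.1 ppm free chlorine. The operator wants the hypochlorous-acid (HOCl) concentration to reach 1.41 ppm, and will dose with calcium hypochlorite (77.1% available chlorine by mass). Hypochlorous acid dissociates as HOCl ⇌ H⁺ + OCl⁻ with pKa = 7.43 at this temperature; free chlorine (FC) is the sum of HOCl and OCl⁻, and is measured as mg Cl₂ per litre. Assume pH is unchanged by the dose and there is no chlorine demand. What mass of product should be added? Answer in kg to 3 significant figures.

(a) Volume: 220,000 US gal × 3.785 L/gal = 832,700 L.
(a) After draining 26% and refilling: 446 × 0.74 + 48 × 0.26 = 342.52 ppm.
(a) Deficit to target: 409 − 342.52 = 66.48 mg/L.
(a) As CaCO₃: 66.48 mg/L × 832,700 L = 55,360 g; ÷ 100.1 = 553 mol Ca²⁺.
(a) Mass: 553 × 147 = 81,290 g.

(b) Volume: 215,000 US gal × 3.785 L/gal = 813,775 L.
(b) [OCl⁻]/[HOCl] = 10^(pH − pKa) = 10^(7.02 − 7.43) = 0.389; fraction as HOCl = 1/(1 + 0.389) = 0.7199.
(b) Free chlorine required for 1.41 ppm HOCl: 1.41 / 0.7199 = 1.959 ppm.
(b) FC to add: 1.959 − 0.1 = 1.859 mg/L as Cl₂.
(b) Cl₂ equivalent: 1.859 mg/L × 813,775 L = 1512 g.
(b) Product at 77.1% available Cl: 1512 / 0.771 = 1962 g.

(a) 81.3 kg; (b) 1.96 kg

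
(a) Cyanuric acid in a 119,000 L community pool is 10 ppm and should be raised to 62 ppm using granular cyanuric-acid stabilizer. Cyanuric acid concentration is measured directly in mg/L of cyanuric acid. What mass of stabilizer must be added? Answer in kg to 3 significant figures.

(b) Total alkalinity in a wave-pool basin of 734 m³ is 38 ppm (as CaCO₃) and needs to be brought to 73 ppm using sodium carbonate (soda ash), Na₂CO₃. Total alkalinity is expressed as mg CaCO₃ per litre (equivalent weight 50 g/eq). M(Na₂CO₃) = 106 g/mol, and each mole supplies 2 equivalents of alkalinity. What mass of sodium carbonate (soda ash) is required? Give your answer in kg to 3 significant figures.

(a) CYA to add: (62 − 10) = 52 mg/L × 119,000 L = 6188 g cyanuric acid.

(b) Volume: 734 m³ = 734,000 L.
(b) Alkalinity to add: (73 − 38) = 35 mg/L as CaCO₃ × 734,000 L = 25,690 g as CaCO₃.
(b) Equivalents: 25,690 g ÷ 50 g/eq = 513.8 eq.
(b) Each mole of Na₂CO₃ supplies 2 eq, so 513.8 / 2 = 256.9 mol.
(b) Mass: 256.9 mol × 106 g/mol = 27,230 g.

(a) 6.19 kg; (b) 27.2 kg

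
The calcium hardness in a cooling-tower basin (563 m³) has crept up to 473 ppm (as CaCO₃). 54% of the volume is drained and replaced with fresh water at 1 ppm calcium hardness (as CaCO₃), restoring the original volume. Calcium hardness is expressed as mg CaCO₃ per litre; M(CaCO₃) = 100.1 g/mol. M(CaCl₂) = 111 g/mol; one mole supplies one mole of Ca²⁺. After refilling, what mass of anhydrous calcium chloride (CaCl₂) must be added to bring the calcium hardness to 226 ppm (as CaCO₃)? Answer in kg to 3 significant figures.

4.92 kg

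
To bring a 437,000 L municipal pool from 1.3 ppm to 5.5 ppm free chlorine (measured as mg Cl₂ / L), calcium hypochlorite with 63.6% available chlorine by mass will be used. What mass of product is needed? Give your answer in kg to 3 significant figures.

2.89 kg

Chlorine deficit: 5.5 − 1.3 = 4.2 ppm = 4.2 mg/L as Cl₂.
Cl₂ equivalent needed: 4.2 mg/L × 437,000 L = 1,835,000 mg = 1835 g.
Product at 63.6% available chlorine: 1835 / 0.636 = 2886 g.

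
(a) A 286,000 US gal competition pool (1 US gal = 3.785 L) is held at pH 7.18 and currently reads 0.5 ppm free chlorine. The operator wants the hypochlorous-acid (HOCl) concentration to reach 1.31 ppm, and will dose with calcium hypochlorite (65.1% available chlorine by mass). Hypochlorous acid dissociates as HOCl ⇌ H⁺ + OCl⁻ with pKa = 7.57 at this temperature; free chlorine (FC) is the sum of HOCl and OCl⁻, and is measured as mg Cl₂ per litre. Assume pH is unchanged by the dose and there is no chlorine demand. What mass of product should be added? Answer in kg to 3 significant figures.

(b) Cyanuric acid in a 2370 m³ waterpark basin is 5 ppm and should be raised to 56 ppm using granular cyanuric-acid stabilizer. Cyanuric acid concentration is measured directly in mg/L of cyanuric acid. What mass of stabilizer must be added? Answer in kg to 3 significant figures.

(a) 2.23 kg; (b) 121 kg

(a) Volume: 286,000 US gal × 3.785 L/gal = 1,082,510 L.
(a) [OCl⁻]/[HOCl] = 10^(pH − pKa) = 10^(7.18 − 7.57) = 0.4074; fraction as HOCl = 1/(1 + 0.4074) = 0.7105.
(a) Free chlorine required for 1.31 ppm HOCl: 1.31 / 0.7105 = 1.844 ppm.
(a) FC to add: 1.844 − 0.5 = 1.344 mg/L as Cl₂.
(a) Cl₂ equivalent: 1.344 mg/L × 1,082,510 L = 1455 g.
(a) Product at 65.1% available Cl: 1455 / 0.651 = 2234 g.

(b) Volume: 2370 m³ = 2,370,000 L.
(b) CYA to add: (56 − 5) = 51 mg/L × 2,370,000 L = 120,900 g cyanuric acid.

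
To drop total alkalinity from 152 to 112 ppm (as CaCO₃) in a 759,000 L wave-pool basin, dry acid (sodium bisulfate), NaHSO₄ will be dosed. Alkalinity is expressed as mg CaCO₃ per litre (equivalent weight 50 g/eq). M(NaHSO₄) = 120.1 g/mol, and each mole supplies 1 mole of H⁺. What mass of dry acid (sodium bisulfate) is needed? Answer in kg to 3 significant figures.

Alkalinity to neutralize: (152 − 112) = 40 mg/L as CaCO₃ × 759,000 L = 30,360 g as CaCO₃.
Equivalents of H⁺ required: 30,360 ÷ 50 g/eq = 607.2 eq = 607.2 mol NaHSO₄.
Mass of NaHSO₄: 607.2 × 120.1 = 72,920 g.

72.9 kg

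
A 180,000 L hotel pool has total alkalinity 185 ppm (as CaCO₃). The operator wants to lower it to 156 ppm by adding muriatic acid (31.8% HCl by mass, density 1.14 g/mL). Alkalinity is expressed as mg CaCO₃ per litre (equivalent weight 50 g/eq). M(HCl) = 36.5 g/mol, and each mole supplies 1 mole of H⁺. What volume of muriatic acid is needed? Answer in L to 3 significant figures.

10.5 L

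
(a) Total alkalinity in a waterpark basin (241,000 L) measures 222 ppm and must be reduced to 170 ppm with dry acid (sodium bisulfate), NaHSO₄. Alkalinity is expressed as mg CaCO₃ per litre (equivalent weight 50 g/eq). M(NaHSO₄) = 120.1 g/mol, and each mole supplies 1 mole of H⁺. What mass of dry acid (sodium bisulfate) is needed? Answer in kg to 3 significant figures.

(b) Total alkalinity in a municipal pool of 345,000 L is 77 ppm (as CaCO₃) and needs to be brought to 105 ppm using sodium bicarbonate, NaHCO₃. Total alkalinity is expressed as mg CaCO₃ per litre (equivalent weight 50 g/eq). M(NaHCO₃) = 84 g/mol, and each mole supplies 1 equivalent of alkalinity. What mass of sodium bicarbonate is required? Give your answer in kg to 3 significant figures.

(a) Alkalinity to neutralize: (222 − 170) = 52 mg/L as CaCO₃ × 241,000 L = 12,530 g as CaCO₃.
(a) Equivalents of H⁺ required: 12,530 ÷ 50 g/eq = 250.6 eq = 250.6 mol NaHSO₄.
(a) Mass of NaHSO₄: 250.6 × 120.1 = 30,100 g.

(b) Alkalinity to add: (105 − 77) = 28 mg/L as CaCO₃ × 345,000 L = 9660 g as CaCO₃.
(b) Equivalents: 9660 g ÷ 50 g/eq = 193.2 eq.
(b) NaHCO₃ supplies 1 eq per mole → 193.2 mol.
(b) Mass: 193.2 mol × 84 g/mol = 16,230 g.

(a) 30.1 kg; (b) 16.2 kg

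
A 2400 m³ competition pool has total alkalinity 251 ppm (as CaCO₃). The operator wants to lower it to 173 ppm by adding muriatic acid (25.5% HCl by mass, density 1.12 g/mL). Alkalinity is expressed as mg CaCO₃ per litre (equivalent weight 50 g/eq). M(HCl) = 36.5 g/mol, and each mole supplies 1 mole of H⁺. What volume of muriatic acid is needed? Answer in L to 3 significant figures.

Volume: 2400 m³ = 2,400,000 L.
Alkalinity to neutralize: (251 − 173) = 78 mg/L as CaCO₃ × 2,400,000 L = 187,200 g as CaCO₃.
Equivalents of H⁺ required: 187,200 ÷ 50 g/eq = 3744 eq = 3744 mol HCl.
Mass of HCl: 3744 × 36.5 = 136,700 g.
Mass of 25.5% solution: 136,700 / 0.255 = 535,900 g.
Volume: 535,900 g ÷ 1.12 g/mL = 478,500 mL.

478 L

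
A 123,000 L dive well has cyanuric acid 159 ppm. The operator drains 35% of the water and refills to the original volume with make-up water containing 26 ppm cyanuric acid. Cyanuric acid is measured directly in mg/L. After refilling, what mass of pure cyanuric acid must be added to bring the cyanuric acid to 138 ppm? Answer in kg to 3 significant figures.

3.14 kg

After draining 35% and refilling: 159 × 0.65 + 26 × 0.35 = 112.45 ppm.
Deficit to target: 138 − 112.45 = 25.55 mg/L.
Mass: 25.55 mg/L × 123,000 L = 3143 g cyanuric acid.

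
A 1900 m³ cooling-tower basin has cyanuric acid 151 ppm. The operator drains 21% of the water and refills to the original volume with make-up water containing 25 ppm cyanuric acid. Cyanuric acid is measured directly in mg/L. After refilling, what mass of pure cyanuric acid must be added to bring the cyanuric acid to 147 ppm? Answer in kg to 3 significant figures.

42.7 kg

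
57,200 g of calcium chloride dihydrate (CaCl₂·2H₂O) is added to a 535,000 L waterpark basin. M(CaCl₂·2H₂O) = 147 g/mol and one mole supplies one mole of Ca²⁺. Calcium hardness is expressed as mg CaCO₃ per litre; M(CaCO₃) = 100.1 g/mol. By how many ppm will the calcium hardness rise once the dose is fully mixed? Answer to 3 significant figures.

72.8 ppm

Moles of Ca²⁺: 57,200 g ÷ 147 g/mol = 389.1 mol.
As CaCO₃: 389.1 mol × 100.1 g/mol = 38,950 g.
Rise: 38,950 g / 535,000 L × 1000 = 72.8 mg/L.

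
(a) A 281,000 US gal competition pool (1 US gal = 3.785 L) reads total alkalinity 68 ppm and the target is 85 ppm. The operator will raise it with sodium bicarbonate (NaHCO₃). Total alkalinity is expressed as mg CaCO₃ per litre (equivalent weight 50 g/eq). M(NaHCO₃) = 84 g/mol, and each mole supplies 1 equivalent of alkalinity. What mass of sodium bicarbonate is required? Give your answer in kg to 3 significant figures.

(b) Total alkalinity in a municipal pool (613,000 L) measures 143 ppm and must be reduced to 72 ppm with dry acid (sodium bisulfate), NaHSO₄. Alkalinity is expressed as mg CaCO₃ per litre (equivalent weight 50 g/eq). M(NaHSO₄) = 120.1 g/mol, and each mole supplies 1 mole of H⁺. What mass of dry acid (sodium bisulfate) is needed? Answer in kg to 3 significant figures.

(a) Volume: 281,000 US gal × 3.785 L/gal = 1,063,585 L.
(a) Alkalinity to add: (85 − 68) = 17 mg/L as CaCO₃ × 1,063,585 L = 18,080 g as CaCO₃.
(a) Equivalents: 18,080 g ÷ 50 g/eq = 361.6 eq.
(a) NaHCO₃ supplies 1 eq per mole → 361.6 mol.
(a) Mass: 361.6 mol × 84 g/mol = 30,380 g.

(b) Alkalinity to neutralize: (143 − 72) = 71 mg/L as CaCO₃ × 613,000 L = 43,520 g as CaCO₃.
(b) Equivalents of H⁺ required: 43,520 ÷ 50 g/eq = 870.5 eq = 870.5 mol NaHSO₄.
(b) Mass of NaHSO₄: 870.5 × 120.1 = 104,500 g.

(a) 30.4 kg; (b) 105 kg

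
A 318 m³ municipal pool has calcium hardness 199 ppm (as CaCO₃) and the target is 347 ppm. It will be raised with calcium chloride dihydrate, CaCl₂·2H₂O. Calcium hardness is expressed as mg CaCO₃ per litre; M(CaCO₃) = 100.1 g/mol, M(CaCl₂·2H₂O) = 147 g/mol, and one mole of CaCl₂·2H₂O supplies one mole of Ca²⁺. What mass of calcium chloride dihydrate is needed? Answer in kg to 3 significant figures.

Volume: 318 m³ = 318,000 L.
Hardness to add: (347 − 199) = 148 mg/L as CaCO₃ × 318,000 L = 47,060 g as CaCO₃.
Moles of Ca²⁺ (1 mol Ca²⁺ ≡ 1 mol CaCO₃): 47,060 / 100.1 g/mol = 470.2 mol.
Mass of CaCl₂·2H₂O: 470.2 × 147 = 69,110 g.

69.1 kg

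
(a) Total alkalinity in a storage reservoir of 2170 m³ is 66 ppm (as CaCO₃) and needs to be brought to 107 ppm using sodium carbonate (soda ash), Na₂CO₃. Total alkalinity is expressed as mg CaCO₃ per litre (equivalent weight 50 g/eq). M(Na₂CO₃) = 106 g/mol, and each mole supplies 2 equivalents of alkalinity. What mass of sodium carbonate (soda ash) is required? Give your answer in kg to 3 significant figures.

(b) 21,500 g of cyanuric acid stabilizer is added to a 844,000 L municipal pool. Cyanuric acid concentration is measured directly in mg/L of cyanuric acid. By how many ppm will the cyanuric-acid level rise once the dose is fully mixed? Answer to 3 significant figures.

(a) Volume: 2170 m³ = 2,170,000 L.
(a) Alkalinity to add: (107 − 66) = 41 mg/L as CaCO₃ × 2,170,000 L = 88,970 g as CaCO₃.
(a) Equivalents: 88,970 g ÷ 50 g/eq = 1779 eq.
(a) Each mole of Na₂CO₃ supplies 2 eq, so 1779 / 2 = 889.7 mol.
(a) Mass: 889.7 mol × 106 g/mol = 94,310 g.

(b) Rise: 21,500 g / 844,000 L × 1000 = 25.47 mg/L.

(a) 94.3 kg; (b) 25.5 ppm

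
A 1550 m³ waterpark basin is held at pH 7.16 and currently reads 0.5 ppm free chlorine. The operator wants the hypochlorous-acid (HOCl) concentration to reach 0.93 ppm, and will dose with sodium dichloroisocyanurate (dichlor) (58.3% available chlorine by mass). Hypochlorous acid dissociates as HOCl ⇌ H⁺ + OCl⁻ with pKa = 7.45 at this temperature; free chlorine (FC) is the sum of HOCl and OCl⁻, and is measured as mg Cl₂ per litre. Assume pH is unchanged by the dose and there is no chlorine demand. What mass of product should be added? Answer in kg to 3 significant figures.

Volume: 1550 m³ = 1,550,000 L.
[OCl⁻]/[HOCl] = 10^(pH − pKa) = 10^(7.16 − 7.45) = 0.5129; fraction as HOCl = 1/(1 + 0.5129) = 0.661.
Free chlorine required for 0.93 ppm HOCl: 0.93 / 0.661 = 1.407 ppm.
FC to add: 1.407 − 0.5 = 0.907 mg/L as Cl₂.
Cl₂ equivalent: 0.907 mg/L × 1,550,000 L = 1406 g.
Product at 58.3% available Cl: 1406 / 0.583 = 2411 g.

2.41 kg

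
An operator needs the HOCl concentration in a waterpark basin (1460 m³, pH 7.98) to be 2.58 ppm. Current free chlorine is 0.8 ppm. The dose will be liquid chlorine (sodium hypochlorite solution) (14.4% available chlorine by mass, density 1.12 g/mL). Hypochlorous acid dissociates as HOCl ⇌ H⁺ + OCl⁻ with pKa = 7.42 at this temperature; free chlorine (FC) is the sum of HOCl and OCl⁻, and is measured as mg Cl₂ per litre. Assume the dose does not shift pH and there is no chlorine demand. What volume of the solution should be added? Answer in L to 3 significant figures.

101 L

Volume: 1460 m³ = 1,460,000 L.
[OCl⁻]/[HOCl] = 10^(pH − pKa) = 10^(7.98 − 7.42) = 3.631; fraction as HOCl = 1/(1 + 3.631) = 0.2159.
Free chlorine required for 2.58 ppm HOCl: 2.58 / 0.2159 = 11.95 ppm.
FC to add: 11.95 − 0.8 = 11.15 mg/L as Cl₂.
Cl₂ equivalent: 11.15 mg/L × 1,460,000 L = 16,280 g.
Product at 14.4% available Cl: 16,280 / 0.144 = 113,000 g.
Volume: 113,000 g ÷ 1.12 g/mL = 100,900 mL.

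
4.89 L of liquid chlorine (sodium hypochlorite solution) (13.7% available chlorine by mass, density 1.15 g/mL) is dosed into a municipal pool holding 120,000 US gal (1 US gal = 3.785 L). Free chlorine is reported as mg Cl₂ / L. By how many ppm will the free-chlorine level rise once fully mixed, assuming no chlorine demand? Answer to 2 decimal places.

1.70 ppm

Volume: 120,000 US gal × 3.785 L/gal = 454,200 L.
Mass of solution: 4.89 L × 1000 mL/L × 1.15 g/mL = 5624 g.
Available chlorine delivered: 5624 g × 0.137 = 770.4 g as Cl₂.
Concentration rise: 770.4 g / 454,200 L = 1.696 mg/L = 1.70 ppm.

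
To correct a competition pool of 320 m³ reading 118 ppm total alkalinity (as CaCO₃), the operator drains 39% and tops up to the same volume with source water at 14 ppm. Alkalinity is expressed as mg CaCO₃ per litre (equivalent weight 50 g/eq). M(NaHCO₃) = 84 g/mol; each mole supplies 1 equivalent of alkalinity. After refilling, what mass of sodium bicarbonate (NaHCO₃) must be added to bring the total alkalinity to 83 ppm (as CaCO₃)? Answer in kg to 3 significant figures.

2.99 kg

Volume: 320 m³ = 320,000 L.
After draining 39% and refilling: 118 × 0.61 + 14 × 0.39 = 77.44 ppm.
Deficit to target: 83 − 77.44 = 5.56 mg/L.
As CaCO₃: 5.56 mg/L × 320,000 L = 1779 g; ÷ 50 g/eq ÷ 1 = 35.58 mol NaHCO₃.
Mass: 35.58 × 84 = 2989 g.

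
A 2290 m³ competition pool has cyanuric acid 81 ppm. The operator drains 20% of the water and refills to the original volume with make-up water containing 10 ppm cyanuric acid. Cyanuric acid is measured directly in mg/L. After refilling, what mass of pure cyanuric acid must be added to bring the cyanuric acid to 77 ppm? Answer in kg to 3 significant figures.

Volume: 2290 m³ = 2,290,000 L.
After draining 20% and refilling: 81 × 0.80 + 10 × 0.20 = 66.8 ppm.
Deficit to target: 77 − 66.8 = 10.2 mg/L.
Mass: 10.2 mg/L × 2,290,000 L = 23,360 g cyanuric acid.

23.4 kg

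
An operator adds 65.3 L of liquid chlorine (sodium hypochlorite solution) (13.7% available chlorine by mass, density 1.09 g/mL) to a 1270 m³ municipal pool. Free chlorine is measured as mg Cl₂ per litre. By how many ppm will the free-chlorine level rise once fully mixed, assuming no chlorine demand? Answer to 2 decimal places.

Volume: 1270 m³ = 1,270,000 L.
Mass of solution: 65.3 L × 1000 mL/L × 1.09 g/mL = 71,180 g.
Available chlorine delivered: 71,180 g × 0.137 = 9751 g as Cl₂.
Concentration rise: 9751 g / 1,270,000 L = 7.678 mg/L = 7.68 ppm.

7.68 ppm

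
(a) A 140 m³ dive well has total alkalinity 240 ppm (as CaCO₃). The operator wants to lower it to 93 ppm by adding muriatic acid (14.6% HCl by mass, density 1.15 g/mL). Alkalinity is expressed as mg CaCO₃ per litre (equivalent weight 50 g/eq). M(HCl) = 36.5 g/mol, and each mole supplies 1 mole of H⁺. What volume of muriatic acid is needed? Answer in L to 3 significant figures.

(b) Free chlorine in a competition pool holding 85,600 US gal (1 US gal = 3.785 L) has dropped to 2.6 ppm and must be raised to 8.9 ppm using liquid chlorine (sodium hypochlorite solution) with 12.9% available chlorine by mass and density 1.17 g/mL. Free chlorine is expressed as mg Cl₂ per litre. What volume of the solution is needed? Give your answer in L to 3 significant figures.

(a) Volume: 140 m³ = 140,000 L.
(a) Alkalinity to neutralize: (240 − 93) = 147 mg/L as CaCO₃ × 140,000 L = 20,580 g as CaCO₃.
(a) Equivalents of H⁺ required: 20,580 ÷ 50 g/eq = 411.6 eq = 411.6 mol HCl.
(a) Mass of HCl: 411.6 × 36.5 = 15,020 g.
(a) Mass of 14.6% solution: 15,020 / 0.146 = 102,900 g.
(a) Volume: 102,900 g ÷ 1.15 g/mL = 89,480 mL.

(b) Volume: 85,600 US gal × 3.785 L/gal = 323,996 L.
(b) Chlorine deficit: 8.9 − 2.6 = 6.3 ppm = 6.3 mg/L as Cl₂.
(b) Cl₂ equivalent needed: 6.3 mg/L × 323,996 L = 2,041,000 mg = 2041 g.
(b) Product at 12.9% available chlorine: 2041 / 0.129 = 15,820 g.
(b) Volume at density 1.17 g/mL: 15,820 g ÷ 1.17 g/mL = 13,520 mL.

(a) 89.5 L; (b) 13.5 L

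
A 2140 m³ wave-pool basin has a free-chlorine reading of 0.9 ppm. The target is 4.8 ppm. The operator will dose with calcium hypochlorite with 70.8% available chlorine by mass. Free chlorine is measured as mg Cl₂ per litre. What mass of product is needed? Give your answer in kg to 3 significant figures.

11.8 kg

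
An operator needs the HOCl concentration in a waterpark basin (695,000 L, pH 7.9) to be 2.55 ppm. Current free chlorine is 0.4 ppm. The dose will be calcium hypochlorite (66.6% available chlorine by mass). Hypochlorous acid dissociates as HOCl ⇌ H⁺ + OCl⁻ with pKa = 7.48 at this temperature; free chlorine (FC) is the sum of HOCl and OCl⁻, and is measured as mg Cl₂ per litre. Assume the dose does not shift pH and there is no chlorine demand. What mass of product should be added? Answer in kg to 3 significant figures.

[OCl⁻]/[HOCl] = 10^(pH − pKa) = 10^(7.9 − 7.48) = 2.63; fraction as HOCl = 1/(1 + 2.63) = 0.2755.
Free chlorine required for 2.55 ppm HOCl: 2.55 / 0.2755 = 9.257 ppm.
FC to add: 9.257 − 0.4 = 8.857 mg/L as Cl₂.
Cl₂ equivalent: 8.857 mg/L × 695,000 L = 6156 g.
Product at 66.6% available Cl: 6156 / 0.666 = 9243 g.

9.24 kg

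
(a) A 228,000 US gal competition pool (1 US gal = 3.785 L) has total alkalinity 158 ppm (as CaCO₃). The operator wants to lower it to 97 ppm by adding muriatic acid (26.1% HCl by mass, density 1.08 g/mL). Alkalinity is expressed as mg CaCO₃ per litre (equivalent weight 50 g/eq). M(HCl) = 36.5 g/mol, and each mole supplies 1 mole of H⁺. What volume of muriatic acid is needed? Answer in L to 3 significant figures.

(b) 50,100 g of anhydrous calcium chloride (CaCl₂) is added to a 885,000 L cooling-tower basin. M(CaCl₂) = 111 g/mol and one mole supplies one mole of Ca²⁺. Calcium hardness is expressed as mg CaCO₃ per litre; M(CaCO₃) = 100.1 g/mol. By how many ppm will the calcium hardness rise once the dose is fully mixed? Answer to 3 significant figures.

(a) Volume: 228,000 US gal × 3.785 L/gal = 862,980 L.
(a) Alkalinity to neutralize: (158 − 97) = 61 mg/L as CaCO₃ × 862,980 L = 52,640 g as CaCO₃.
(a) Equivalents of H⁺ required: 52,640 ÷ 50 g/eq = 1053 eq = 1053 mol HCl.
(a) Mass of HCl: 1053 × 36.5 = 38,430 g.
(a) Mass of 26.1% solution: 38,430 / 0.261 = 147,200 g.
(a) Volume: 147,200 g ÷ 1.08 g/mL = 136,300 mL.

(b) Moles of Ca²⁺: 50,100 g ÷ 111 g/mol = 451.4 mol.
(b) As CaCO₃: 451.4 mol × 100.1 g/mol = 45,180 g.
(b) Rise: 45,180 g / 885,000 L × 1000 = 51.05 mg/L.

(a) 136 L; (b) 51.1 ppm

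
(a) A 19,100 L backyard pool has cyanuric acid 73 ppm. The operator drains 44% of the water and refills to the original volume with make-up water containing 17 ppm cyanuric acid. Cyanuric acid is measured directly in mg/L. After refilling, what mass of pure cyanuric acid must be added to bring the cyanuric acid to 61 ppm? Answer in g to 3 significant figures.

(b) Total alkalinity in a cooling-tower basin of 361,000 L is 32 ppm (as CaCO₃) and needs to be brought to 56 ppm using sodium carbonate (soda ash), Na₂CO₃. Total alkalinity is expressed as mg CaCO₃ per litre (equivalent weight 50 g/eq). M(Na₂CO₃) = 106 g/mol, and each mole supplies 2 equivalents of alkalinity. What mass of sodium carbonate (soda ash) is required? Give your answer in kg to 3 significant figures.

(a) After draining 44% and refilling: 73 × 0.56 + 17 × 0.44 = 48.36 ppm.
(a) Deficit to target: 61 − 48.36 = 12.64 mg/L.
(a) Mass: 12.64 mg/L × 19,100 L = 241.4 g cyanuric acid.

(b) Alkalinity to add: (56 − 32) = 24 mg/L as CaCO₃ × 361,000 L = 8664 g as CaCO₃.
(b) Equivalents: 8664 g ÷ 50 g/eq = 173.3 eq.
(b) Each mole of Na₂CO₃ supplies 2 eq, so 173.3 / 2 = 86.64 mol.
(b) Mass: 86.64 mol × 106 g/mol = 9184 g.

(a) 241 g; (b) 9.18 kg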